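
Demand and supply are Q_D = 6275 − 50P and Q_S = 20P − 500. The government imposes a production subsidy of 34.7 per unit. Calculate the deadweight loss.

In inverse form: demand P = 125.5 − 0.02Q, supply P = 25 + 0.05Q.
Competitive equilibrium: 125.5 − 0.02Q = 25 + 0.05Q → Q* = 1435.7143, P* = 96.7857.
The subsidy lowers effective supply by 34.7: P = 0.05Q − 9.7.
New quantity: 125.5 − 0.02Q = 0.05Q − 9.7 → Q' = 1931.4286.
Overproduction ΔQ = 1931.4286 − 1435.7143 = 495.7143; wedge = subsidy = 34.7.
DWL = ½ × 495.7143 × 34.7 = 8600.64.

8600.64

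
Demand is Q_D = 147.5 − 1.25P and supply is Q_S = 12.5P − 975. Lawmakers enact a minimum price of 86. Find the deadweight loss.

In inverse form: demand P = 118 − 0.8Q, supply P = 78 + 0.08Q.
Competitive equilibrium: 118 − 0.8Q = 78 + 0.08Q → Q* = 45.4545, P* = 81.6364.
At the floor P = 86, quantity demanded = (118 − 86)/0.8 = 40.
Sellers' marginal cost at Q' = 40: 78 + 0.08·40 = 81.2.
ΔQ = 45.4545 − 40 = 5.4545; wedge = 86 − 81.2 = 4.8.
Deadweight loss = ½ × 5.4545 × 4.8 = 13.09.

13.09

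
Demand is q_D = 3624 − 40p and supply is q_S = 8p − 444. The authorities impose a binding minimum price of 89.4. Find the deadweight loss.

In inverse form: demand p = 90.6 − 0.025q, supply p = 55.5 + 0.125q.
Competitive equilibrium: 90.6 − 0.025q = 55.5 + 0.125q → q* = 234, p* = 84.75.
At the floor p = 89.4, quantity demanded = (90.6 − 89.4)/0.025 = 48.
Sellers' marginal cost at q' = 48: 55.5 + 0.125·48 = 61.5.
Δq = 234 − 48 = 186; wedge = 89.4 − 61.5 = 27.9.
Deadweight loss = ½ × 186 × 27.9 = 2594.70.

2594.70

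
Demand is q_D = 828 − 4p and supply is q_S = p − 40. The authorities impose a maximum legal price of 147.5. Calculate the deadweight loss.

425.76

In inverse form: demand p = 207 − 0.25q, supply p = 40 + q.
Competitive equilibrium: 207 − 0.25q = 40 + q → q* = 133.6, p* = 173.6.
At the ceiling p = 147.5, quantity supplied = (147.5 − 40)/1 = 107.5.
Willingness to pay at q' = 107.5: 207 − 0.25·107.5 = 180.125.
Δq = 133.6 − 107.5 = 26.1; wedge = 180.125 − 147.5 = 32.625.
Welfare loss = ½ × 26.1 × 32.625 = 425.76.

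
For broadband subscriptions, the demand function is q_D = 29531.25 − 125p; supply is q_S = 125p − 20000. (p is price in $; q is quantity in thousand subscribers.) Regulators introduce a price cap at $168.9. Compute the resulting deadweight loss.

In inverse form: demand p = 236.25 − 0.008q, supply p = 160 + 0.008q.
Competitive equilibrium: 236.25 − 0.008q = 160 + 0.008q → q* = 4765.625, p* = 198.125.
At the ceiling p = 168.9, quantity supplied = (168.9 − 160)/0.008 = 1112.5.
Willingness to pay at q' = 1112.5: 236.25 − 0.008·1112.5 = 227.35.
Δq = 4765.625 − 1112.5 = 3653.125; wedge = 227.35 − 168.9 = 58.45.
The triangle = ½ × 3653.125 × 58.45 = $106762.58 thousand.

$106762.58 thousand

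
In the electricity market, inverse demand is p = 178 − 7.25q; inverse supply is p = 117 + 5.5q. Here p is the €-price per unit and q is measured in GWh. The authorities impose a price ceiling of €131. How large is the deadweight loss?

€31.95

Competitive equilibrium: 178 − 7.25q = 117 + 5.5q → q* = 4.7843, p* = 143.3137.
At the ceiling p = 131, quantity supplied = (131 − 117)/5.5 = 2.5455.
Willingness to pay at q' = 2.5455: 178 − 7.25·2.5455 = 159.5451.
Δq = 4.7843 − 2.5455 = 2.2388; wedge = 159.5451 − 131 = 28.5451.
Deadweight loss = ½ × 2.2388 × 28.5451 = €31.95.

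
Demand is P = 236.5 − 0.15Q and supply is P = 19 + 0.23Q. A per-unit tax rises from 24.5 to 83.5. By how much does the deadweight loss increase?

8384.21

Competitive equilibrium: 236.5 − 0.15Q = 19 + 0.23Q → Q* = 572.3684, P* = 150.6447.
For a per-unit tax t: ΔQ = t/0.38, so DWL = ½·t·(t/0.38) = t²/0.76.
At t = 24.5: DWL = 789.803. At t = 83.5: DWL = 9174.013.
Increase = 9174.013 − 789.803 = 8384.21.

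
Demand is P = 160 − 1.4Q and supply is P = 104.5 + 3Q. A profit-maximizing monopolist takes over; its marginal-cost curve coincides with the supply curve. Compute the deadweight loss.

20.39

Competitive equilibrium: 160 − 1.4Q = 104.5 + 3Q → Q* = 12.6136, P* = 142.3409.
Marginal revenue: MR = 160 − 2.8Q. Set MR = MC: 160 − 2.8Q = 104.5 + 3Q → Q_m = 9.569.
Price P_m = 160 − 1.4·9.569 = 146.6034; MC(Q_m) = 104.5 + 3·9.569 = 133.207.
Competitive Q* = 12.6136, so ΔQ = 3.0446; wedge = 146.6034 − 133.207 = 13.3964.
DWL = ½ × 3.0446 × 13.3964 = 20.39.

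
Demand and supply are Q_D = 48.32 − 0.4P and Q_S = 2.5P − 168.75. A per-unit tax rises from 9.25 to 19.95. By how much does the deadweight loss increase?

In inverse form: demand P = 120.8 − 2.5Q, supply P = 67.5 + 0.4Q.
Competitive equilibrium: 120.8 − 2.5Q = 67.5 + 0.4Q → Q* = 18.3793, P* = 74.8517.
For a per-unit tax t: ΔQ = t/2.9, so DWL = ½·t·(t/2.9) = t²/5.8.
At t = 9.25: DWL = 14.752. At t = 19.95: DWL = 68.621.
Increase = 68.621 − 14.752 = 53.87.

53.87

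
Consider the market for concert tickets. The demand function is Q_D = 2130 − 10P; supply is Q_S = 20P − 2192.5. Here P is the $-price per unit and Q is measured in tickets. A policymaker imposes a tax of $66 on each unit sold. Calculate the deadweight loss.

In inverse form: demand P = 213 − 0.1Q, supply P = 109.625 + 0.05Q.
Competitive equilibrium: 213 − 0.1Q = 109.625 + 0.05Q → Q* = 689.1667, P* = 144.0833.
With the tax, the buyer price exceeds the seller price by 66: (213 − 0.1Q) − (109.625 + 0.05Q) = 66 → Q' = 249.1667.
ΔQ = 689.1667 − 249.1667 = 440; the wedge equals the tax, 66.
The triangle = ½ × 440 × 66 = $14520.

$14520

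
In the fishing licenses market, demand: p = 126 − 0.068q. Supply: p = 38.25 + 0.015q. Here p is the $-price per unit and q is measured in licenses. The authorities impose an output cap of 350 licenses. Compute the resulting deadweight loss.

$20757.17

Competitive equilibrium: 126 − 0.068q = 38.25 + 0.015q → q* = 1057.2289, p* = 54.1084.
At q = 350: demand price = 126 − 0.068·350 = 102.2; supply price = 38.25 + 0.015·350 = 43.5.
Δq = 1057.2289 − 350 = 707.2289; wedge = 102.2 − 43.5 = 58.7.
The triangle = ½ × 707.2289 × 58.7 = $20757.17.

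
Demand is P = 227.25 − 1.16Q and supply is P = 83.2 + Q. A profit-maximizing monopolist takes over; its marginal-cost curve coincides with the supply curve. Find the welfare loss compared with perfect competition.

Competitive equilibrium: 227.25 − 1.16Q = 83.2 + Q → Q* = 66.6898, P* = 149.8898.
Marginal revenue: MR = 227.25 − 2.32Q. Set MR = MC: 227.25 − 2.32Q = 83.2 + Q → Q_m = 43.3886.
Price P_m = 227.25 − 1.16·43.3886 = 176.9192; MC(Q_m) = 83.2 + 1·43.3886 = 126.5886.
Competitive Q* = 66.6898, so ΔQ = 23.3012; wedge = 176.9192 − 126.5886 = 50.3306.
Welfare loss = ½ × 23.3012 × 50.3306 = 586.38.

586.38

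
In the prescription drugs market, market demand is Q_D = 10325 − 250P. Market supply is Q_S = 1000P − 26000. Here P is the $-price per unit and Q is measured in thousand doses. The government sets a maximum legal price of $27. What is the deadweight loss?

In inverse form: demand P = 41.3 − 0.004Q, supply P = 26 + 0.001Q.
Competitive equilibrium: 41.3 − 0.004Q = 26 + 0.001Q → Q* = 3060, P* = 29.06.
At the ceiling P = 27, quantity supplied = (27 − 26)/0.001 = 1000.
Willingness to pay at Q' = 1000: 41.3 − 0.004·1000 = 37.3.
ΔQ = 3060 − 1000 = 2060; wedge = 37.3 − 27 = 10.3.
Deadweight loss = ½ × 2060 × 10.3 = $10609 thousand.

$10609 thousand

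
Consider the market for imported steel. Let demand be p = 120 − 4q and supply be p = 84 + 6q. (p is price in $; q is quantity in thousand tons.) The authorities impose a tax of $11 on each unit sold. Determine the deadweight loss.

$6.05 thousand

Competitive equilibrium: 120 − 4q = 84 + 6q → q* = 3.6, p* = 105.6.
With the tax, the buyer price exceeds the seller price by 11: (120 − 4q) − (84 + 6q) = 11 → q' = 2.5.
Δq = 3.6 − 2.5 = 1.1; the wedge equals the tax, 11.
Welfare loss = ½ × 1.1 × 11 = $6.05 thousand.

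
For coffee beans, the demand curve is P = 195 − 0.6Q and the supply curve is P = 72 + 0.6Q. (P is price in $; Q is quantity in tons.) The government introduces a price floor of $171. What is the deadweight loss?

Competitive equilibrium: 195 − 0.6Q = 72 + 0.6Q → Q* = 102.5, P* = 133.5.
At the floor P = 171, quantity demanded = (195 − 171)/0.6 = 40.
Sellers' marginal cost at Q' = 40: 72 + 0.6·40 = 96.
ΔQ = 102.5 − 40 = 62.5; wedge = 171 − 96 = 75.
Deadweight loss = ½ × 62.5 × 75 = $2343.75.

$2343.75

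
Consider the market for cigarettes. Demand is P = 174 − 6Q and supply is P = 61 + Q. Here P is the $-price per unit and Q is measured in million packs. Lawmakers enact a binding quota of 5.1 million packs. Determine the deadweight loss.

$426.81 million

Competitive equilibrium: 174 − 6Q = 61 + Q → Q* = 16.1429, P* = 77.1429.
At Q = 5.1: demand price = 174 − 6·5.1 = 143.4; supply price = 61 + 1·5.1 = 66.1.
ΔQ = 16.1429 − 5.1 = 11.0429; wedge = 143.4 − 66.1 = 77.3.
Deadweight loss = ½ × 11.0429 × 77.3 = $426.81 million.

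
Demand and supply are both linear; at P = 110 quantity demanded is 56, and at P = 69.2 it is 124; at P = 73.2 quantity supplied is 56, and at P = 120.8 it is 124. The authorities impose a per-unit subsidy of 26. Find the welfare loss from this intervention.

260

Demand slope = (69.2 − 110)/(124 − 56) = −0.6, so P = 143.6 − 0.6Q.
Supply slope = (120.8 − 73.2)/(124 − 56) = 0.7, so P = 34 + 0.7Q.
Competitive equilibrium: 143.6 − 0.6Q = 34 + 0.7Q → Q* = 84.3077, P* = 93.0154.
The subsidy lowers effective supply by 26: P = 8 + 0.7Q.
New quantity: 143.6 − 0.6Q = 8 + 0.7Q → Q' = 104.3077.
Overproduction ΔQ = 104.3077 − 84.3077 = 20; wedge = subsidy = 26.
Welfare loss = ½ × 20 × 26 = 260.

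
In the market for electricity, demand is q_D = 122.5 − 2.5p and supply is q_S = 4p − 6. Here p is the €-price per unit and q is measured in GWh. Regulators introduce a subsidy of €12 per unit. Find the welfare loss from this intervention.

€110.77

In inverse form: demand p = 49 − 0.4q, supply p = 1.5 + 0.25q.
Competitive equilibrium: 49 − 0.4q = 1.5 + 0.25q → q* = 73.0769, p* = 19.7692.
The subsidy lowers effective supply by 12: p = 0.25q − 10.5.
New quantity: 49 − 0.4q = 0.25q − 10.5 → q' = 91.5385.
Overproduction Δq = 91.5385 − 73.0769 = 18.4616; wedge = subsidy = 12.
Welfare loss = ½ × 18.4616 × 12 = €110.77.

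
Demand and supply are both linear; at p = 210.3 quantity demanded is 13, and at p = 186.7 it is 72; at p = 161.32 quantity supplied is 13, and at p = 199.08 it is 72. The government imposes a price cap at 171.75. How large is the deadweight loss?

Demand slope = (186.7 − 210.3)/(72 − 13) = −0.4, so p = 215.5 − 0.4q.
Supply slope = (199.08 − 161.32)/(72 − 13) = 0.64, so p = 153 + 0.64q.
Competitive equilibrium: 215.5 − 0.4q = 153 + 0.64q → q* = 60.0962, p* = 191.4615.
At the ceiling p = 171.75, quantity supplied = (171.75 − 153)/0.64 = 29.2969.
Willingness to pay at q' = 29.2969: 215.5 − 0.4·29.2969 = 203.7812.
Δq = 60.0962 − 29.2969 = 30.7993; wedge = 203.7812 − 171.75 = 32.0312.
Welfare loss = ½ × 30.7993 × 32.0312 = 493.27.

493.27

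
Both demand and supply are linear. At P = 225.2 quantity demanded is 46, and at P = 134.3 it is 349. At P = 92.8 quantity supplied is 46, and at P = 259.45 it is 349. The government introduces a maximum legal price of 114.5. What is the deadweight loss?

5749.42

Demand slope = (134.3 − 225.2)/(349 − 46) = −0.3, so P = 239 − 0.3Q.
Supply slope = (259.45 − 92.8)/(349 − 46) = 0.55, so P = 67.5 + 0.55Q.
Competitive equilibrium: 239 − 0.3Q = 67.5 + 0.55Q → Q* = 201.76471, P* = 178.47059.
At the ceiling P = 114.5, quantity supplied = (114.5 − 67.5)/0.55 = 85.45455.
Willingness to pay at Q' = 85.45455: 239 − 0.3·85.45455 = 213.36364.
ΔQ = 201.76471 − 85.45455 = 116.31016; wedge = 213.36364 − 114.5 = 98.86364.
The triangle = ½ × 116.31016 × 98.86364 = 5749.42.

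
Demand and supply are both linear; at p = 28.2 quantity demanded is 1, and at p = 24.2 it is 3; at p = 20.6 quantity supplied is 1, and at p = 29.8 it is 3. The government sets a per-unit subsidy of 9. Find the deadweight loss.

6.14

Demand slope = (24.2 − 28.2)/(3 − 1) = −2, so p = 30.2 − 2q.
Supply slope = (29.8 − 20.6)/(3 − 1) = 4.6, so p = 16 + 4.6q.
Competitive equilibrium: 30.2 − 2q = 16 + 4.6q → q* = 2.1515, p* = 25.897.
The subsidy lowers effective supply by 9: p = 7 + 4.6q.
New quantity: 30.2 − 2q = 7 + 4.6q → q' = 3.5152.
Overproduction Δq = 3.5152 − 2.1515 = 1.3637; wedge = subsidy = 9.
Welfare loss = ½ × 1.3637 × 9 = 6.14.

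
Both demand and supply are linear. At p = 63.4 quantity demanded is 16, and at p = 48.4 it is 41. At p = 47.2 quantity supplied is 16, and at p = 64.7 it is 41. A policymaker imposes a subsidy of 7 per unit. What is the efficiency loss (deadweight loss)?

18.85

Demand slope = (48.4 − 63.4)/(41 − 16) = −0.6, so p = 73 − 0.6q.
Supply slope = (64.7 − 47.2)/(41 − 16) = 0.7, so p = 36 + 0.7q.
Competitive equilibrium: 73 − 0.6q = 36 + 0.7q → q* = 28.4615, p* = 55.9231.
The subsidy lowers effective supply by 7: p = 29 + 0.7q.
New quantity: 73 − 0.6q = 29 + 0.7q → q' = 33.8462.
Overproduction Δq = 33.8462 − 28.4615 = 5.3847; wedge = subsidy = 7.
Welfare loss = ½ × 5.3847 × 7 = 18.85.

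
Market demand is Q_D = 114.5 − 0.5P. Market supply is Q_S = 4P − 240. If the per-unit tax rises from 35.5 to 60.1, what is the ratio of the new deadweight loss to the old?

2.866

In inverse form: demand P = 229 − 2Q, supply P = 60 + 0.25Q.
Competitive equilibrium: 229 − 2Q = 60 + 0.25Q → Q* = 75.1111, P* = 78.7778.
For a per-unit tax t: ΔQ = t/2.25, so DWL = ½·t·(t/2.25) = t²/4.5.
At t = 35.5: DWL = 280.056. At t = 60.1: DWL = 802.669.
Ratio = (60.1/35.5)² = 2.866.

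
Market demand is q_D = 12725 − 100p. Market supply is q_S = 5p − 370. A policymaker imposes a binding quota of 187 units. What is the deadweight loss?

In inverse form: demand p = 127.25 − 0.01q, supply p = 74 + 0.2q.
Competitive equilibrium: 127.25 − 0.01q = 74 + 0.2q → q* = 253.5714, p* = 124.7143.
At q = 187: demand price = 127.25 − 0.01·187 = 125.38; supply price = 74 + 0.2·187 = 111.4.
Δq = 253.5714 − 187 = 66.5714; wedge = 125.38 − 111.4 = 13.98.
Welfare loss = ½ × 66.5714 × 13.98 = 465.33.

465.33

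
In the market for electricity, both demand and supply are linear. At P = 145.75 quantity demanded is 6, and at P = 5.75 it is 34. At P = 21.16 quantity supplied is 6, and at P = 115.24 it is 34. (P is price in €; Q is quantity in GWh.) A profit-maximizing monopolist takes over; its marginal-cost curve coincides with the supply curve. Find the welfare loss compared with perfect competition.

Demand slope = (5.75 − 145.75)/(34 − 6) = −5, so P = 175.75 − 5Q.
Supply slope = (115.24 − 21.16)/(34 − 6) = 3.36, so P = 1 + 3.36Q.
Competitive equilibrium: 175.75 − 5Q = 1 + 3.36Q → Q* = 20.9031, P* = 71.2344.
Marginal revenue: MR = 175.75 − 10Q. Set MR = MC: 175.75 − 10Q = 1 + 3.36Q → Q_m = 13.0801.
Price P_m = 175.75 − 5·13.0801 = 110.3495; MC(Q_m) = 1 + 3.36·13.0801 = 44.9491.
Competitive Q* = 20.9031, so ΔQ = 7.823; wedge = 110.3495 − 44.9491 = 65.4004.
Deadweight loss = ½ × 7.823 × 65.4004 = €255.81.

€255.81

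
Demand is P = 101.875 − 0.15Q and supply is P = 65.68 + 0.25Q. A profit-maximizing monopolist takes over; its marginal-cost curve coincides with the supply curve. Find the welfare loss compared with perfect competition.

Competitive equilibrium: 101.875 − 0.15Q = 65.68 + 0.25Q → Q* = 90.4875, P* = 88.3019.
Marginal revenue: MR = 101.875 − 0.3Q. Set MR = MC: 101.875 − 0.3Q = 65.68 + 0.25Q → Q_m = 65.8091.
Price P_m = 101.875 − 0.15·65.8091 = 92.0036; MC(Q_m) = 65.68 + 0.25·65.8091 = 82.1323.
Competitive Q* = 90.4875, so ΔQ = 24.6784; wedge = 92.0036 − 82.1323 = 9.8713.
Welfare loss = ½ × 24.6784 × 9.8713 = 121.80.

121.80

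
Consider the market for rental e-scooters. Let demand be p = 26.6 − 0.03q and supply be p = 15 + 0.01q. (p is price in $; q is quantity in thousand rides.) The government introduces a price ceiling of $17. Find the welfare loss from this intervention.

$162 thousand

Competitive equilibrium: 26.6 − 0.03q = 15 + 0.01q → q* = 290, p* = 17.9.
At the ceiling p = 17, quantity supplied = (17 − 15)/0.01 = 200.
Willingness to pay at q' = 200: 26.6 − 0.03·200 = 20.6.
Δq = 290 − 200 = 90; wedge = 20.6 − 17 = 3.6.
DWL = ½ × 90 × 3.6 = $162 thousand.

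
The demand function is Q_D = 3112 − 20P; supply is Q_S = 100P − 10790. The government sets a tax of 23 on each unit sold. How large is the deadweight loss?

In inverse form: demand P = 155.6 − 0.05Q, supply P = 107.9 + 0.01Q.
Competitive equilibrium: 155.6 − 0.05Q = 107.9 + 0.01Q → Q* = 795, P* = 115.85.
With the tax, the buyer price exceeds the seller price by 23: (155.6 − 0.05Q) − (107.9 + 0.01Q) = 23 → Q' = 411.6667.
ΔQ = 795 − 411.6667 = 383.3333; the wedge equals the tax, 23.
DWL = ½ × 383.3333 × 23 = 4408.33.

4408.33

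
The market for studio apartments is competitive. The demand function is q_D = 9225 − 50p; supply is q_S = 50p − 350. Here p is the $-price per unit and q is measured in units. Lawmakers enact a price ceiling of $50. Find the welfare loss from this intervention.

$104653.125

In inverse form: demand p = 184.5 − 0.02q, supply p = 7 + 0.02q.
Competitive equilibrium: 184.5 − 0.02q = 7 + 0.02q → q* = 4437.5, p* = 95.75.
At the ceiling p = 50, quantity supplied = (50 − 7)/0.02 = 2150.
Willingness to pay at q' = 2150: 184.5 − 0.02·2150 = 141.5.
Δq = 4437.5 − 2150 = 2287.5; wedge = 141.5 − 50 = 91.5.
The triangle = ½ × 2287.5 × 91.5 = $104653.125.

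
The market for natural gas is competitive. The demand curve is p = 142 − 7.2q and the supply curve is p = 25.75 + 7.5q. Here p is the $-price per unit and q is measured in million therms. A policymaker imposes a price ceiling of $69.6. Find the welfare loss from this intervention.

Competitive equilibrium: 142 − 7.2q = 25.75 + 7.5q → q* = 7.9082, p* = 85.0612.
At the ceiling p = 69.6, quantity supplied = (69.6 − 25.75)/7.5 = 5.8467.
Willingness to pay at q' = 5.8467: 142 − 7.2·5.8467 = 99.9038.
Δq = 7.9082 − 5.8467 = 2.0615; wedge = 99.9038 − 69.6 = 30.3038.
Welfare loss = ½ × 2.0615 × 30.3038 = $31.24 million.

$31.24 million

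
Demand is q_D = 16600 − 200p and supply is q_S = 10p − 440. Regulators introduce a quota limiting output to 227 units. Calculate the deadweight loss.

1095.13

In inverse form: demand p = 83 − 0.005q, supply p = 44 + 0.1q.
Competitive equilibrium: 83 − 0.005q = 44 + 0.1q → q* = 371.4286, p* = 81.1429.
At q = 227: demand price = 83 − 0.005·227 = 81.865; supply price = 44 + 0.1·227 = 66.7.
Δq = 371.4286 − 227 = 144.4286; wedge = 81.865 − 66.7 = 15.165.
Deadweight loss = ½ × 144.4286 × 15.165 = 1095.13.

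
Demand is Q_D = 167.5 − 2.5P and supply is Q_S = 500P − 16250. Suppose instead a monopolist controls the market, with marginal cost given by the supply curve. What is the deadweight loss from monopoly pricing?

368.26

In inverse form: demand P = 67 − 0.4Q, supply P = 32.5 + 0.002Q.
Competitive equilibrium: 67 − 0.4Q = 32.5 + 0.002Q → Q* = 85.8209, P* = 32.6716.
Marginal revenue: MR = 67 − 0.8Q. Set MR = MC: 67 − 0.8Q = 32.5 + 0.002Q → Q_m = 43.0175.
Price P_m = 67 − 0.4·43.0175 = 49.793; MC(Q_m) = 32.5 + 0.002·43.0175 = 32.586.
Competitive Q* = 85.8209, so ΔQ = 42.8034; wedge = 49.793 − 32.586 = 17.207.
DWL = ½ × 42.8034 × 17.207 = 368.26.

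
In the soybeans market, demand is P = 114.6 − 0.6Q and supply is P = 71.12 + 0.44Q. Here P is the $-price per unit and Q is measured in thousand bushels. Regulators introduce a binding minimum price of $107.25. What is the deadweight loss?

$454.30 thousand

Competitive equilibrium: 114.6 − 0.6Q = 71.12 + 0.44Q → Q* = 41.8077, P* = 89.5154.
At the floor P = 107.25, quantity demanded = (114.6 − 107.25)/0.6 = 12.25.
Sellers' marginal cost at Q' = 12.25: 71.12 + 0.44·12.25 = 76.51.
ΔQ = 41.8077 − 12.25 = 29.5577; wedge = 107.25 − 76.51 = 30.74.
Deadweight loss = ½ × 29.5577 × 30.74 = $454.30 thousand.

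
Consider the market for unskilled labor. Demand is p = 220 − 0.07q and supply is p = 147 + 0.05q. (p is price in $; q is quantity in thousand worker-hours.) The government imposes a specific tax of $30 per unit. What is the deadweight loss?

$3750 thousand

Competitive equilibrium: 220 − 0.07q = 147 + 0.05q → q* = 608.3333, p* = 177.4167.
With the tax, the buyer price exceeds the seller price by 30: (220 − 0.07q) − (147 + 0.05q) = 30 → q' = 358.3333.
Δq = 608.3333 − 358.3333 = 250; the wedge equals the tax, 30.
The triangle = ½ × 250 × 30 = $3750 thousand.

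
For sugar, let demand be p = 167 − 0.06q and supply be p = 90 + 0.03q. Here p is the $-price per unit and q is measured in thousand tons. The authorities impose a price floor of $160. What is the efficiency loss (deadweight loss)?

Competitive equilibrium: 167 − 0.06q = 90 + 0.03q → q* = 855.5556, p* = 115.6667.
At the floor p = 160, quantity demanded = (167 − 160)/0.06 = 116.6667.
Sellers' marginal cost at q' = 116.6667: 90 + 0.03·116.6667 = 93.5.
Δq = 855.5556 − 116.6667 = 738.8889; wedge = 160 − 93.5 = 66.5.
Deadweight loss = ½ × 738.8889 × 66.5 = $24568.06 thousand.

$24568.06 thousand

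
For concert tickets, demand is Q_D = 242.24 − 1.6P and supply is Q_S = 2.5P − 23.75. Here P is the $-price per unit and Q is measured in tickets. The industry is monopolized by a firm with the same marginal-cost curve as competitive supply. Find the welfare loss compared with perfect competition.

In inverse form: demand P = 151.4 − 0.625Q, supply P = 9.5 + 0.4Q.
Competitive equilibrium: 151.4 − 0.625Q = 9.5 + 0.4Q → Q* = 138.439, P* = 64.8756.
Marginal revenue: MR = 151.4 − 1.25Q. Set MR = MC: 151.4 − 1.25Q = 9.5 + 0.4Q → Q_m = 86.
Price P_m = 151.4 − 0.625·86 = 97.65; MC(Q_m) = 9.5 + 0.4·86 = 43.9.
Competitive Q* = 138.439, so ΔQ = 52.439; wedge = 97.65 − 43.9 = 53.75.
Welfare loss = ½ × 52.439 × 53.75 = $1409.30.

$1409.30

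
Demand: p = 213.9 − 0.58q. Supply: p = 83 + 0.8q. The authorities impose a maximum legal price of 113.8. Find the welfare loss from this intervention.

Competitive equilibrium: 213.9 − 0.58q = 83 + 0.8q → q* = 94.8551, p* = 158.8841.
At the ceiling p = 113.8, quantity supplied = (113.8 − 83)/0.8 = 38.5.
Willingness to pay at q' = 38.5: 213.9 − 0.58·38.5 = 191.57.
Δq = 94.8551 − 38.5 = 56.3551; wedge = 191.57 − 113.8 = 77.77.
Welfare loss = ½ × 56.3551 × 77.77 = 2191.37.

2191.37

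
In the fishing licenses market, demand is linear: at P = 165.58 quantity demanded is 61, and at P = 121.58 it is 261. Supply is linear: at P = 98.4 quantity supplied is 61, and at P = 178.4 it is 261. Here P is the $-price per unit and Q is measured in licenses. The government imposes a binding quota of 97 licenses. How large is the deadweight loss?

$1622.92

Demand slope = (121.58 − 165.58)/(261 − 61) = −0.22, so P = 179 − 0.22Q.
Supply slope = (178.4 − 98.4)/(261 − 61) = 0.4, so P = 74 + 0.4Q.
Competitive equilibrium: 179 − 0.22Q = 74 + 0.4Q → Q* = 169.3548, P* = 141.7419.
At Q = 97: demand price = 179 − 0.22·97 = 157.66; supply price = 74 + 0.4·97 = 112.8.
ΔQ = 169.3548 − 97 = 72.3548; wedge = 157.66 − 112.8 = 44.86.
Welfare loss = ½ × 72.3548 × 44.86 = $1622.92.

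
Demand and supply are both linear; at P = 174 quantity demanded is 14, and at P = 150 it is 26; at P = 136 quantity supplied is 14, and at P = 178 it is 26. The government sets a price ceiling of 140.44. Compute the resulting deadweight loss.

87.49

Demand slope = (150 − 174)/(26 − 14) = −2, so P = 202 − 2Q.
Supply slope = (178 − 136)/(26 − 14) = 3.5, so P = 87 + 3.5Q.
Competitive equilibrium: 202 − 2Q = 87 + 3.5Q → Q* = 20.9091, P* = 160.1818.
At the ceiling P = 140.44, quantity supplied = (140.44 − 87)/3.5 = 15.2686.
Willingness to pay at Q' = 15.2686: 202 − 2·15.2686 = 171.4628.
ΔQ = 20.9091 − 15.2686 = 5.6405; wedge = 171.4628 − 140.44 = 31.0228.
DWL = ½ × 5.6405 × 31.0228 = 87.49.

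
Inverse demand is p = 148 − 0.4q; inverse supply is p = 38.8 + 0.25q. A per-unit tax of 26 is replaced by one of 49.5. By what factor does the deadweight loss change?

3.625

Competitive equilibrium: 148 − 0.4q = 38.8 + 0.25q → q* = 168, p* = 80.8.
For a per-unit tax t: Δq = t/0.65, so DWL = ½·t·(t/0.65) = t²/1.3.
At t = 26: DWL = 520. At t = 49.5: DWL = 1884.808.
Ratio = (49.5/26)² = 3.625.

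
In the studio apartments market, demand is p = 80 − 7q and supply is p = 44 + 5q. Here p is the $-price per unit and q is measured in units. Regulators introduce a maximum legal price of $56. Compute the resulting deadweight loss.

Competitive equilibrium: 80 − 7q = 44 + 5q → q* = 3, p* = 59.
At the ceiling p = 56, quantity supplied = (56 − 44)/5 = 2.4.
Willingness to pay at q' = 2.4: 80 − 7·2.4 = 63.2.
Δq = 3 − 2.4 = 0.6; wedge = 63.2 − 56 = 7.2.
The triangle = ½ × 0.6 × 7.2 = $2.16.

$2.16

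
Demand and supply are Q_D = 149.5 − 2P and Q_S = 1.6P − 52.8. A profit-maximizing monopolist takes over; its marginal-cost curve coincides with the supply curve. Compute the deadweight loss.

In inverse form: demand P = 74.75 − 0.5Q, supply P = 33 + 0.625Q.
Competitive equilibrium: 74.75 − 0.5Q = 33 + 0.625Q → Q* = 37.1111, P* = 56.1944.
Marginal revenue: MR = 74.75 − Q. Set MR = MC: 74.75 − Q = 33 + 0.625Q → Q_m = 25.6923.
Price P_m = 74.75 − 0.5·25.6923 = 61.9039; MC(Q_m) = 33 + 0.625·25.6923 = 49.0577.
Competitive Q* = 37.1111, so ΔQ = 11.4188; wedge = 61.9039 − 49.0577 = 12.8462.
Deadweight loss = ½ × 11.4188 × 12.8462 = 73.34.

73.34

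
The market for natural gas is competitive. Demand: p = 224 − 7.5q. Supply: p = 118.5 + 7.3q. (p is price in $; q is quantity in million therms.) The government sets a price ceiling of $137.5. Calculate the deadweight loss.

Competitive equilibrium: 224 − 7.5q = 118.5 + 7.3q → q* = 7.12838, p* = 170.53716.
At the ceiling p = 137.5, quantity supplied = (137.5 − 118.5)/7.3 = 2.60274.
Willingness to pay at q' = 2.60274: 224 − 7.5·2.60274 = 204.47945.
Δq = 7.12838 − 2.60274 = 4.52564; wedge = 204.47945 − 137.5 = 66.97945.
DWL = ½ × 4.52564 × 66.97945 = $151.56 million.

$151.56 million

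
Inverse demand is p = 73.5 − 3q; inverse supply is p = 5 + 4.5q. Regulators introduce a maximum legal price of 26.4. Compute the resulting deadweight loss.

71.87

Competitive equilibrium: 73.5 − 3q = 5 + 4.5q → q* = 9.1333, p* = 46.1.
At the ceiling p = 26.4, quantity supplied = (26.4 − 5)/4.5 = 4.7556.
Willingness to pay at q' = 4.7556: 73.5 − 3·4.7556 = 59.2332.
Δq = 9.1333 − 4.7556 = 4.3777; wedge = 59.2332 − 26.4 = 32.8332.
The triangle = ½ × 4.3777 × 32.8332 = 71.87.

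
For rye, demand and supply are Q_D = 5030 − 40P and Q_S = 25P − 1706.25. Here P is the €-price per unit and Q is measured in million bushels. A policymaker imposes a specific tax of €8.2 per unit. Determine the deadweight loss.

In inverse form: demand P = 125.75 − 0.025Q, supply P = 68.25 + 0.04Q.
Competitive equilibrium: 125.75 − 0.025Q = 68.25 + 0.04Q → Q* = 884.6154, P* = 103.6346.
With the tax, the buyer price exceeds the seller price by 8.2: (125.75 − 0.025Q) − (68.25 + 0.04Q) = 8.2 → Q' = 758.4615.
ΔQ = 884.6154 − 758.4615 = 126.1539; the wedge equals the tax, 8.2.
The triangle = ½ × 126.1539 × 8.2 = €517.23 million.

€517.23 million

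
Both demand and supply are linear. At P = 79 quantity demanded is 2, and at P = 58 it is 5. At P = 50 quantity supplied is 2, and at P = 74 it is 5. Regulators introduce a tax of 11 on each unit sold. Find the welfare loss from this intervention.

4.03

Demand slope = (58 − 79)/(5 − 2) = −7, so P = 93 − 7Q.
Supply slope = (74 − 50)/(5 − 2) = 8, so P = 34 + 8Q.
Competitive equilibrium: 93 − 7Q = 34 + 8Q → Q* = 3.9333, P* = 65.4667.
With the tax, the buyer price exceeds the seller price by 11: (93 − 7Q) − (34 + 8Q) = 11 → Q' = 3.2.
ΔQ = 3.9333 − 3.2 = 0.7333; the wedge equals the tax, 11.
DWL = ½ × 0.7333 × 11 = 4.03.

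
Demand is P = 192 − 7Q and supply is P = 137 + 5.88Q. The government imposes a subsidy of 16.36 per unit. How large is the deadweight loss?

10.39

Competitive equilibrium: 192 − 7Q = 137 + 5.88Q → Q* = 4.2702, P* = 162.1087.
The subsidy lowers effective supply by 16.36: P = 120.64 + 5.88Q.
New quantity: 192 − 7Q = 120.64 + 5.88Q → Q' = 5.5404.
Overproduction ΔQ = 5.5404 − 4.2702 = 1.2702; wedge = subsidy = 16.36.
The triangle = ½ × 1.2702 × 16.36 = 10.39.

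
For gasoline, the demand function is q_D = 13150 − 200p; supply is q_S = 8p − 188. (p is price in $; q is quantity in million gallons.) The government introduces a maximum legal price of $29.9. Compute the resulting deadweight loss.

$4872.82 million

In inverse form: demand p = 65.75 − 0.005q, supply p = 23.5 + 0.125q.
Competitive equilibrium: 65.75 − 0.005q = 23.5 + 0.125q → q* = 325, p* = 64.125.
At the ceiling p = 29.9, quantity supplied = (29.9 − 23.5)/0.125 = 51.2.
Willingness to pay at q' = 51.2: 65.75 − 0.005·51.2 = 65.494.
Δq = 325 − 51.2 = 273.8; wedge = 65.494 − 29.9 = 35.594.
Deadweight loss = ½ × 273.8 × 35.594 = $4872.82 million.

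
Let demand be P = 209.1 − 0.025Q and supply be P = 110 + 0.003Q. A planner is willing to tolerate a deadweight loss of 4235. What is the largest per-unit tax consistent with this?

15.4

Competitive equilibrium: 209.1 − 0.025Q = 110 + 0.003Q → Q* = 3539.2857, P* = 120.6179.
A tax t gives ΔQ = t/0.028 and wedge t, so DWL = t²/0.056.
t²/0.056 = 4235 → t² = 237.16 → t = 15.4.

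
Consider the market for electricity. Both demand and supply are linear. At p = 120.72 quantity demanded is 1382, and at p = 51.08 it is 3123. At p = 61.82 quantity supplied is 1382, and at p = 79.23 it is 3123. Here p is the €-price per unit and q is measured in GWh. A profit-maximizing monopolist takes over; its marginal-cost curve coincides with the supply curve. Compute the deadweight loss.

Demand slope = (51.08 − 120.72)/(3123 − 1382) = −0.04, so p = 176 − 0.04q.
Supply slope = (79.23 − 61.82)/(3123 − 1382) = 0.01, so p = 48 + 0.01q.
Competitive equilibrium: 176 − 0.04q = 48 + 0.01q → q* = 2560, p* = 73.6.
Marginal revenue: MR = 176 − 0.08q. Set MR = MC: 176 − 0.08q = 48 + 0.01q → q_m = 1422.2222.
Price p_m = 176 − 0.04·1422.2222 = 119.1111; MC(q_m) = 48 + 0.01·1422.2222 = 62.2222.
Competitive q* = 2560, so Δq = 1137.7778; wedge = 119.1111 − 62.2222 = 56.8889.
DWL = ½ × 1137.7778 × 56.8889 = €32363.46.

€32363.46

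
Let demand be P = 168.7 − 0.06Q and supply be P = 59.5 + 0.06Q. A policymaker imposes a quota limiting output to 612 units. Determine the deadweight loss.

Competitive equilibrium: 168.7 − 0.06Q = 59.5 + 0.06Q → Q* = 910, P* = 114.1.
At Q = 612: demand price = 168.7 − 0.06·612 = 131.98; supply price = 59.5 + 0.06·612 = 96.22.
ΔQ = 910 − 612 = 298; wedge = 131.98 − 96.22 = 35.76.
DWL = ½ × 298 × 35.76 = 5328.24.

5328.24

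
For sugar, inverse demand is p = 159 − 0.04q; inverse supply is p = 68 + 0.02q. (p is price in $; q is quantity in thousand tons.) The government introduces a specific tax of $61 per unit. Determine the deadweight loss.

$31008.33 thousand

Competitive equilibrium: 159 − 0.04q = 68 + 0.02q → q* = 1516.6667, p* = 98.3333.
With the tax, the buyer price exceeds the seller price by 61: (159 − 0.04q) − (68 + 0.02q) = 61 → q' = 500.
Δq = 1516.6667 − 500 = 1016.6667; the wedge equals the tax, 61.
Deadweight loss = ½ × 1016.6667 × 61 = $31008.33 thousand.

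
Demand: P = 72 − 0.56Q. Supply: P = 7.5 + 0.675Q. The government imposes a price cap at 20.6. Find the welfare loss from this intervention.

665.11

Competitive equilibrium: 72 − 0.56Q = 7.5 + 0.675Q → Q* = 52.2267, P* = 42.753.
At the ceiling P = 20.6, quantity supplied = (20.6 − 7.5)/0.675 = 19.4074.
Willingness to pay at Q' = 19.4074: 72 − 0.56·19.4074 = 61.1319.
ΔQ = 52.2267 − 19.4074 = 32.8193; wedge = 61.1319 − 20.6 = 40.5319.
Deadweight loss = ½ × 32.8193 × 40.5319 = 665.11.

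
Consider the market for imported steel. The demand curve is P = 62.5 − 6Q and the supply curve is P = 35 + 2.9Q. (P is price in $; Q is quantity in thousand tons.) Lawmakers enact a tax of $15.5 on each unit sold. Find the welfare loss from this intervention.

Competitive equilibrium: 62.5 − 6Q = 35 + 2.9Q → Q* = 3.0899, P* = 43.9607.
With the tax, the buyer price exceeds the seller price by 15.5: (62.5 − 6Q) − (35 + 2.9Q) = 15.5 → Q' = 1.3483.
ΔQ = 3.0899 − 1.3483 = 1.7416; the wedge equals the tax, 15.5.
Deadweight loss = ½ × 1.7416 × 15.5 = $13.50 thousand.

$13.50 thousand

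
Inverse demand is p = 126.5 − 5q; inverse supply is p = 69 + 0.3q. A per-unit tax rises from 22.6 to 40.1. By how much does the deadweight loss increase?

103.51

Competitive equilibrium: 126.5 − 5q = 69 + 0.3q → q* = 10.8491, p* = 72.2547.
For a per-unit tax t: Δq = t/5.3, so DWL = ½·t·(t/5.3) = t²/10.6.
At t = 22.6: DWL = 48.185. At t = 40.1: DWL = 151.699.
Increase = 151.699 − 48.185 = 103.51.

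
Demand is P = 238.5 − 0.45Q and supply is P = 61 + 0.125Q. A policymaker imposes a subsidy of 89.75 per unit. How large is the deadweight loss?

Competitive equilibrium: 238.5 − 0.45Q = 61 + 0.125Q → Q* = 308.6957, P* = 99.587.
The subsidy lowers effective supply by 89.75: P = 0.125Q − 28.75.
New quantity: 238.5 − 0.45Q = 0.125Q − 28.75 → Q' = 464.7826.
Overproduction ΔQ = 464.7826 − 308.6957 = 156.0869; wedge = subsidy = 89.75.
Deadweight loss = ½ × 156.0869 × 89.75 = 7004.40.

7004.40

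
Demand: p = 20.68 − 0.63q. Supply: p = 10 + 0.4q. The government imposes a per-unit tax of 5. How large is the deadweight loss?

12.14

Competitive equilibrium: 20.68 − 0.63q = 10 + 0.4q → q* = 10.3689, p* = 14.1476.
With the tax, the buyer price exceeds the seller price by 5: (20.68 − 0.63q) − (10 + 0.4q) = 5 → q' = 5.5146.
Δq = 10.3689 − 5.5146 = 4.8543; the wedge equals the tax, 5.
Welfare loss = ½ × 4.8543 × 5 = 12.14.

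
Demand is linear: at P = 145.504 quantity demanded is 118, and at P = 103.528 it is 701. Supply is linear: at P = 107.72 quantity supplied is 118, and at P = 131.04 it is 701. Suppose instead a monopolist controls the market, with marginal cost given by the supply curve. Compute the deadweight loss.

1777.96

Demand slope = (103.528 − 145.504)/(701 − 118) = −0.072, so P = 154 − 0.072Q.
Supply slope = (131.04 − 107.72)/(701 − 118) = 0.04, so P = 103 + 0.04Q.
Competitive equilibrium: 154 − 0.072Q = 103 + 0.04Q → Q* = 455.3571, P* = 121.2143.
Marginal revenue: MR = 154 − 0.144Q. Set MR = MC: 154 − 0.144Q = 103 + 0.04Q → Q_m = 277.1739.
Price P_m = 154 − 0.072·277.1739 = 134.0435; MC(Q_m) = 103 + 0.04·277.1739 = 114.087.
Competitive Q* = 455.3571, so ΔQ = 178.1832; wedge = 134.0435 − 114.087 = 19.9565.
The triangle = ½ × 178.1832 × 19.9565 = 1777.96.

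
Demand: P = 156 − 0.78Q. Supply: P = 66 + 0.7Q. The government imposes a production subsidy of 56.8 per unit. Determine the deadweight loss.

1089.95

Competitive equilibrium: 156 − 0.78Q = 66 + 0.7Q → Q* = 60.8108, P* = 108.5676.
The subsidy lowers effective supply by 56.8: P = 9.2 + 0.7Q.
New quantity: 156 − 0.78Q = 9.2 + 0.7Q → Q' = 99.1892.
Overproduction ΔQ = 99.1892 − 60.8108 = 38.3784; wedge = subsidy = 56.8.
DWL = ½ × 38.3784 × 56.8 = 1089.95.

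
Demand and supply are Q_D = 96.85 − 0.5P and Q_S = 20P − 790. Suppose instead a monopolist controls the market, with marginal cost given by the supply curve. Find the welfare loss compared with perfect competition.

In inverse form: demand P = 193.7 − 2Q, supply P = 39.5 + 0.05Q.
Competitive equilibrium: 193.7 − 2Q = 39.5 + 0.05Q → Q* = 75.2195, P* = 43.261.
Marginal revenue: MR = 193.7 − 4Q. Set MR = MC: 193.7 − 4Q = 39.5 + 0.05Q → Q_m = 38.0741.
Price P_m = 193.7 − 2·38.0741 = 117.5518; MC(Q_m) = 39.5 + 0.05·38.0741 = 41.4037.
Competitive Q* = 75.2195, so ΔQ = 37.1454; wedge = 117.5518 − 41.4037 = 76.1481.
The triangle = ½ × 37.1454 × 76.1481 = 1414.28.

1414.28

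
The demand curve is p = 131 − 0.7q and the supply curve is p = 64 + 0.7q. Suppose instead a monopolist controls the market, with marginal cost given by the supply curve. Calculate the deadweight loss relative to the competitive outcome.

178.13

Competitive equilibrium: 131 − 0.7q = 64 + 0.7q → q* = 47.8571, p* = 97.5.
Marginal revenue: MR = 131 − 1.4q. Set MR = MC: 131 − 1.4q = 64 + 0.7q → q_m = 31.9048.
Price p_m = 131 − 0.7·31.9048 = 108.6666; MC(q_m) = 64 + 0.7·31.9048 = 86.3334.
Competitive q* = 47.8571, so Δq = 15.9523; wedge = 108.6666 − 86.3334 = 22.3332.
Welfare loss = ½ × 15.9523 × 22.3332 = 178.13.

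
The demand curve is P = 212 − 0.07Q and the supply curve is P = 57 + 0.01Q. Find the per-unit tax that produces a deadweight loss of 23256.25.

61

Competitive equilibrium: 212 − 0.07Q = 57 + 0.01Q → Q* = 1937.5, P* = 76.375.
A tax t gives ΔQ = t/0.08 and wedge t, so DWL = t²/0.16.
t²/0.16 = 23256.25 → t² = 3721 → t = 61.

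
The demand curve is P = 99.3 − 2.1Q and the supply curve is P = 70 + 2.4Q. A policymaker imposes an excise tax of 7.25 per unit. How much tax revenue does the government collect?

Competitive equilibrium: 99.3 − 2.1Q = 70 + 2.4Q → Q* = 6.5111, P* = 85.6267.
With the tax, the buyer price exceeds the seller price by 7.25: (99.3 − 2.1Q) − (70 + 2.4Q) = 7.25 → Q' = 4.9.
Tax revenue = 7.25 × 4.9 = 35.525.

35.525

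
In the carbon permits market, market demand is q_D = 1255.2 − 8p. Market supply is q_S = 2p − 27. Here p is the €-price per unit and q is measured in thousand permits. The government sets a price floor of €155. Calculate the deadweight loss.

In inverse form: demand p = 156.9 − 0.125q, supply p = 13.5 + 0.5q.
Competitive equilibrium: 156.9 − 0.125q = 13.5 + 0.5q → q* = 229.44, p* = 128.22.
At the floor p = 155, quantity demanded = (156.9 − 155)/0.125 = 15.2.
Sellers' marginal cost at q' = 15.2: 13.5 + 0.5·15.2 = 21.1.
Δq = 229.44 − 15.2 = 214.24; wedge = 155 − 21.1 = 133.9.
Welfare loss = ½ × 214.24 × 133.9 = €14343.368 thousand.

€14343.368 thousand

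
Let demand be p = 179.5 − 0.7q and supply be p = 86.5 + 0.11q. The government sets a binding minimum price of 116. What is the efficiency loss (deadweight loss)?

Competitive equilibrium: 179.5 − 0.7q = 86.5 + 0.11q → q* = 114.8148, p* = 99.1296.
At the floor p = 116, quantity demanded = (179.5 − 116)/0.7 = 90.7143.
Sellers' marginal cost at q' = 90.7143: 86.5 + 0.11·90.7143 = 96.4786.
Δq = 114.8148 − 90.7143 = 24.1005; wedge = 116 − 96.4786 = 19.5214.
DWL = ½ × 24.1005 × 19.5214 = 235.24.

235.24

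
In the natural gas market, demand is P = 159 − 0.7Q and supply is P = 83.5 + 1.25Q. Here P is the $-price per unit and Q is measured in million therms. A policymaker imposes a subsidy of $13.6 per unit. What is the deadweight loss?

Competitive equilibrium: 159 − 0.7Q = 83.5 + 1.25Q → Q* = 38.7179, P* = 131.8974.
The subsidy lowers effective supply by 13.6: P = 69.9 + 1.25Q.
New quantity: 159 − 0.7Q = 69.9 + 1.25Q → Q' = 45.6923.
Overproduction ΔQ = 45.6923 − 38.7179 = 6.9744; wedge = subsidy = 13.6.
Welfare loss = ½ × 6.9744 × 13.6 = $47.43 million.

$47.43 million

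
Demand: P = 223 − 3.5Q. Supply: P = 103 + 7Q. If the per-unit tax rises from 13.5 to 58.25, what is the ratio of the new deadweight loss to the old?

18.618

Competitive equilibrium: 223 − 3.5Q = 103 + 7Q → Q* = 11.4286, P* = 183.
For a per-unit tax t: ΔQ = t/10.5, so DWL = ½·t·(t/10.5) = t²/21.
At t = 13.5: DWL = 8.679. At t = 58.25: DWL = 161.574.
Ratio = (58.25/13.5)² = 18.618.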